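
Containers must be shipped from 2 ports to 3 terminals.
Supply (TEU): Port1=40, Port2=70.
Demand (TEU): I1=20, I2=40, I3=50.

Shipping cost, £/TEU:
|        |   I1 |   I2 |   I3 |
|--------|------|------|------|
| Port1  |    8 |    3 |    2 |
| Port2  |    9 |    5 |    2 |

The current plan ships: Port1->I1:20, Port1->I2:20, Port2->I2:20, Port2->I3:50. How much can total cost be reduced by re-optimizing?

Current plan cost = 20·8 + 20·3 + 20·5 + 50·2 = £420.
Optimal plan:
  Port1->I2: 40 TEU
  Port2->I1: 20 TEU
  Port2->I3: 50 TEU
Optimal cost = £400.
Saving = 420 − 400 = £20.

20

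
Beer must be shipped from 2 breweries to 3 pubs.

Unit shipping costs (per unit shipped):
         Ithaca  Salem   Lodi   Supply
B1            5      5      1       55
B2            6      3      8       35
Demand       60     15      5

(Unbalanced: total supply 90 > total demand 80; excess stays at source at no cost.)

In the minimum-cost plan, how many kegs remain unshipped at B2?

Minimum-cost shipments:
  B1->Ithaca: 50 kegs
  B1->Lodi: 5 kegs
  B2->Ithaca: 10 kegs
  B2->Salem: 15 kegs
Total cost = 360.
B2 ships 25 of its 35, leaving 10.

10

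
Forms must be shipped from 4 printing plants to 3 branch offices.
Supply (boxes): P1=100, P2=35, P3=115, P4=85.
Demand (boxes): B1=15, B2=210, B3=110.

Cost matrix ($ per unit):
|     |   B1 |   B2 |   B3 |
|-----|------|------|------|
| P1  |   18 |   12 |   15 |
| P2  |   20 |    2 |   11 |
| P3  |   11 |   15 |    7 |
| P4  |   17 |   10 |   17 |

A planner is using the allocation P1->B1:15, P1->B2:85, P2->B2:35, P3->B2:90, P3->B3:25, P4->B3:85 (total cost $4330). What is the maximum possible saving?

1325

Current plan cost = 15·18 + 85·12 + 35·2 + 90·15 + 25·7 + 85·17 = $4330.
Optimal plan:
  P1 to B1: 10 × $18 = $180
  P1 to B2: 90 × $12 = $1080
  P2 to B2: 35 × $2 = $70
  P3 to B1: 5 × $11 = $55
  P3 to B3: 110 × $7 = $770
  P4 to B2: 85 × $10 = $850
Optimal cost = $3005.
Saving = 4330 − 3005 = $1325.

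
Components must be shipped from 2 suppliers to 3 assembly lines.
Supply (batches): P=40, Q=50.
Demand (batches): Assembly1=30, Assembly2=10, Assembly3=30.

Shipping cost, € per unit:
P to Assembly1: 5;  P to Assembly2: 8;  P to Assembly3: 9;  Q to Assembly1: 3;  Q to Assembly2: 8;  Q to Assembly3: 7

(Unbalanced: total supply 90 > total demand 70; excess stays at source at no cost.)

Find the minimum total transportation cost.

400

A cheapest plan:
  P->Assembly1: 10 batches
  P->Assembly2: 10 batches
  Q->Assembly1: 20 batches
  Q->Assembly3: 30 batches
Total cost = €400.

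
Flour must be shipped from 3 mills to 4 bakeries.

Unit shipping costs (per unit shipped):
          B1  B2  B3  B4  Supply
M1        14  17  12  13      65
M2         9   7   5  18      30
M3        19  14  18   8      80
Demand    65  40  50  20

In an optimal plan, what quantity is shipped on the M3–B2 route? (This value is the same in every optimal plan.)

Solving gives:
  M1->B1: 45 × 14 = 630
  M1->B3: 20 × 12 = 240
  M2->B3: 30 × 5 = 150
  M3->B1: 20 × 19 = 380
  M3->B2: 40 × 14 = 560
  M3->B4: 20 × 8 = 160
Total cost = 2120.
So M3→B2 carries 40 sacks.

40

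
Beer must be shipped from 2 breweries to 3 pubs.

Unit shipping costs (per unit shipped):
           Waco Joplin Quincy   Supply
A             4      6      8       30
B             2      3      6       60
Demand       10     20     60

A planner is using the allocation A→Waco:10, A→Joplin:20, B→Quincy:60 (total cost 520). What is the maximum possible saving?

Current plan cost = 10·4 + 20·6 + 60·6 = 520.
Optimal plan:
  A to Waco: 10 kegs
  A to Quincy: 20 kegs
  B to Joplin: 20 kegs
  B to Quincy: 40 kegs
Optimal cost = 500.
Saving = 520 − 500 = 20.

20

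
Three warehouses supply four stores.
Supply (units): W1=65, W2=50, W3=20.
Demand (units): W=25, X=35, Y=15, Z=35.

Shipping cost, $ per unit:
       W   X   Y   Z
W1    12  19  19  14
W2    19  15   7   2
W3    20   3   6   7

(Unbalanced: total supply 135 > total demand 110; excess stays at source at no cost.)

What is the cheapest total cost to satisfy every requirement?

Optimal allocation:
  W1 to W: 25 × $12 = $300
  W1 to X: 15 × $19 = $285
  W2 to Y: 15 × $7 = $105
  W2 to Z: 35 × $2 = $70
  W3 to X: 20 × $3 = $60
Total = 300 + 285 + 105 + 70 + 60 = $820.

820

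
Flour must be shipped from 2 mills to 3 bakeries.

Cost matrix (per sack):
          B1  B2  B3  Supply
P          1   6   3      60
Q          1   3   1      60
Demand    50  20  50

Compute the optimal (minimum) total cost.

Optimal allocation:
  P→B1: 50 × 1 = 50
  P→B3: 10 × 3 = 30
  Q→B2: 20 × 3 = 60
  Q→B3: 40 × 1 = 40
Total = 50 + 30 + 60 + 40 = 180.

180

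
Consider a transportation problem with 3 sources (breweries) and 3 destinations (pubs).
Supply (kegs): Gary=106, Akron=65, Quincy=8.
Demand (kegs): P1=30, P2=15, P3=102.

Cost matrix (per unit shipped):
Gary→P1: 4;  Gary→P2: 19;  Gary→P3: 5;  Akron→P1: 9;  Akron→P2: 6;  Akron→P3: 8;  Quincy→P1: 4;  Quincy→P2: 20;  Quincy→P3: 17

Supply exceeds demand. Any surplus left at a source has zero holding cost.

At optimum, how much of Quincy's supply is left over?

Minimum-cost shipments:
  Gary->P1: 22 × 4 = 88
  Gary->P3: 84 × 5 = 420
  Akron->P2: 15 × 6 = 90
  Akron->P3: 18 × 8 = 144
  Quincy->P1: 8 × 4 = 32
Total cost = 774.
Quincy ships 8 of its 8, leaving 0.

0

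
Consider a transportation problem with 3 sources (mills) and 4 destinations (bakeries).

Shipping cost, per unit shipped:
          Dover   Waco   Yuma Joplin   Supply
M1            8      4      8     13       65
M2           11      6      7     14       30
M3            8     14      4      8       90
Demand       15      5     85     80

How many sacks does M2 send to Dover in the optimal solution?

The minimum-cost plan:
  M1–Dover: 15 × 8 = 120
  M1–Waco: 5 × 4 = 20
  M1–Yuma: 45 × 8 = 360
  M2–Yuma: 30 × 7 = 210
  M3–Yuma: 10 × 4 = 40
  M3–Joplin: 80 × 8 = 640
Total cost = 1390.
The route M2→Dover is not used.

0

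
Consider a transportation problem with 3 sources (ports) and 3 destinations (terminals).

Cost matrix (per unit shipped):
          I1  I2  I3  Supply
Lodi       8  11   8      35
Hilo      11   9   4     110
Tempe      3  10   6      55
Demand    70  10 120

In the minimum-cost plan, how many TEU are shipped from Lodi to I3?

10

Solving gives:
  Lodi->I1: 15 × 8 = 120
  Lodi->I2: 10 × 11 = 110
  Lodi->I3: 10 × 8 = 80
  Hilo->I3: 110 × 4 = 440
  Tempe->I1: 55 × 3 = 165
Total cost = 915.
So Lodi→I3 carries 10 TEU.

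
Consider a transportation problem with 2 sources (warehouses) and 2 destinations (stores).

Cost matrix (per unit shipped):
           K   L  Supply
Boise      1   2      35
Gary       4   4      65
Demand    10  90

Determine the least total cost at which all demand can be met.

A cheapest plan:
  Boise→K: 10 × 1 = 10
  Boise→L: 25 × 2 = 50
  Gary→L: 65 × 4 = 260
Total = 10 + 50 + 260 = 320.
(Supply check: Boise ships 35; Gary ships 65.)

320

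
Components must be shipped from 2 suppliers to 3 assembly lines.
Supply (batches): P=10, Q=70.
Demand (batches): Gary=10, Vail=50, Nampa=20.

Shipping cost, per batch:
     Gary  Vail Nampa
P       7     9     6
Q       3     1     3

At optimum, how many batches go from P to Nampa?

10

Solving gives:
  P→Nampa: 10 × 6 = 60
  Q→Gary: 10 × 3 = 30
  Q→Vail: 50 × 1 = 50
  Q→Nampa: 10 × 3 = 30
Total cost = 170.
So P→Nampa carries 10 batches.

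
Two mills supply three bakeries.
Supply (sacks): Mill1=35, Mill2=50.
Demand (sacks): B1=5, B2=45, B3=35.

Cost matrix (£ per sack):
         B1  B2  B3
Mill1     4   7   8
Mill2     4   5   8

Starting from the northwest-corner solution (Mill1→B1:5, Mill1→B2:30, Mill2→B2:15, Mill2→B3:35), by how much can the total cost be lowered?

Current plan cost = 5·4 + 30·7 + 15·5 + 35·8 = £585.
Optimal plan:
  Mill1–B1: 5 sacks
  Mill1–B3: 30 sacks
  Mill2–B2: 45 sacks
  Mill2–B3: 5 sacks
Optimal cost = £525.
Saving = 585 − 525 = £60.

60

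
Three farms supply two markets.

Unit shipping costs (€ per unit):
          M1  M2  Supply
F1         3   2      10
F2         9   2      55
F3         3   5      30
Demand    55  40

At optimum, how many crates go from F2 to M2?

40

Optimal shipments:
  F1–M1: 10 × €3 = €30
  F2–M1: 15 × €9 = €135
  F2–M2: 40 × €2 = €80
  F3–M1: 30 × €3 = €90
Total cost = €335.
So F2→M2 carries 40 crates.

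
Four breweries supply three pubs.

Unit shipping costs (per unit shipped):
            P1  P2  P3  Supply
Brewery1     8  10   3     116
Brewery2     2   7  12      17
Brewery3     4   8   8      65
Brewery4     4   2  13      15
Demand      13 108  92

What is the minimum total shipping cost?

1120

An optimal shipping plan:
  Brewery1–P2: 24 × 10 = 240
  Brewery1–P3: 92 × 3 = 276
  Brewery2–P1: 13 × 2 = 26
  Brewery2–P2: 4 × 7 = 28
  Brewery3–P2: 65 × 8 = 520
  Brewery4–P2: 15 × 2 = 30
Total = 240 + 276 + 26 + 28 + 520 + 30 = 1120.
(Supply check: Brewery1 ships 116; Brewery2 ships 17; Brewery3 ships 65; Brewery4 ships 15.)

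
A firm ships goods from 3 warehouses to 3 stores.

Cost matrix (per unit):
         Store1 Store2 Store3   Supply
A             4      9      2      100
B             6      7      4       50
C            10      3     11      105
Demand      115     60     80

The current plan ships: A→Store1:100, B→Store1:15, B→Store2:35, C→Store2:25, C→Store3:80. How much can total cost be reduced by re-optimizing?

Current plan cost = 100·4 + 15·6 + 35·7 + 25·3 + 80·11 = 1690.
Optimal plan:
  A to Store1: 20 × 4 = 80
  A to Store3: 80 × 2 = 160
  B to Store1: 50 × 6 = 300
  C to Store1: 45 × 10 = 450
  C to Store2: 60 × 3 = 180
Optimal cost = 1170.
Saving = 1690 − 1170 = 520.

520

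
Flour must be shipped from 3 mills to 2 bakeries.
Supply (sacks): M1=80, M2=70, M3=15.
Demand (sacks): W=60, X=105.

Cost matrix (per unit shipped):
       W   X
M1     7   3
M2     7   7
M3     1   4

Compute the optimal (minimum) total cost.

An optimal shipping plan:
  M1–X: 80 × 3 = 240
  M2–W: 45 × 7 = 315
  M2–X: 25 × 7 = 175
  M3–W: 15 × 1 = 15
Total = 240 + 315 + 175 + 15 = 745.
(Supply check: M1 ships 80; M2 ships 70; M3 ships 15.)

745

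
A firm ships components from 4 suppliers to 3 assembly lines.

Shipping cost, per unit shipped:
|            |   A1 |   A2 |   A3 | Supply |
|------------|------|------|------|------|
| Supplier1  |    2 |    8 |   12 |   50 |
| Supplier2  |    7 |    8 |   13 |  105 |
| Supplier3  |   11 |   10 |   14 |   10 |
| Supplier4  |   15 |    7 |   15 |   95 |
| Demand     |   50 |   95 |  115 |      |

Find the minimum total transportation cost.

An optimal shipping plan:
  Supplier1 to A1: 50 batches
  Supplier2 to A3: 105 batches
  Supplier3 to A3: 10 batches
  Supplier4 to A2: 95 batches
Total cost = 2270.

2270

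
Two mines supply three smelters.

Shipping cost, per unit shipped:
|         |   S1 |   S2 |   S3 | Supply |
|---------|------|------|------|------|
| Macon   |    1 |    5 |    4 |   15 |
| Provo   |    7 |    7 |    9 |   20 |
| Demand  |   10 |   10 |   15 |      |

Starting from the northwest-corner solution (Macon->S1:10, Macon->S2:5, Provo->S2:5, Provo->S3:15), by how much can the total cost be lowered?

15

Current plan cost = 10·1 + 5·5 + 5·7 + 15·9 = 205.
Optimal plan:
  Macon->S1: 10 × 1 = 10
  Macon->S3: 5 × 4 = 20
  Provo->S2: 10 × 7 = 70
  Provo->S3: 10 × 9 = 90
Optimal cost = 190.
Saving = 205 − 190 = 15.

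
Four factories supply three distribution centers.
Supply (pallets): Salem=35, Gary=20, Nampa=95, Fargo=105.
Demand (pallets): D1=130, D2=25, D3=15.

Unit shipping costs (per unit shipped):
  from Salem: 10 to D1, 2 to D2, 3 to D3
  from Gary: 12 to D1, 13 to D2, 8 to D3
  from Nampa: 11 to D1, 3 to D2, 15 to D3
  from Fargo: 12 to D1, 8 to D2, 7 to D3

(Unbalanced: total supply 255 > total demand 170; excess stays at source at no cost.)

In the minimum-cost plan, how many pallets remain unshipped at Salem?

An optimal plan:
  Salem→D2: 20 pallets
  Salem→D3: 15 pallets
  Gary→D1: 20 pallets
  Nampa→D1: 90 pallets
  Nampa→D2: 5 pallets
  Fargo→D1: 20 pallets
Total cost = 1570.
Salem ships 35 of its 35, leaving 0.

0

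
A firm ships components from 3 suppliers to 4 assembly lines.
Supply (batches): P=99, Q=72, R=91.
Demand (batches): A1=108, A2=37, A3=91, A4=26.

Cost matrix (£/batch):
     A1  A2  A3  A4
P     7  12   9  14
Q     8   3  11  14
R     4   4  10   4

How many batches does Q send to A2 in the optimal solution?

37

Solving gives:
  P to A1: 8 × £7 = £56
  P to A3: 91 × £9 = £819
  Q to A1: 35 × £8 = £280
  Q to A2: 37 × £3 = £111
  R to A1: 65 × £4 = £260
  R to A4: 26 × £4 = £104
Total cost = £1630.
So Q→A2 carries 37 batches.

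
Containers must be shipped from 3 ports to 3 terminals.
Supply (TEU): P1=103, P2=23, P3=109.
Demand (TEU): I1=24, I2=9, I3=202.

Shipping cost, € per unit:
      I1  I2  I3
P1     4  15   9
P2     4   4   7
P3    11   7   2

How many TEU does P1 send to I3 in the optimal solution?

Solving gives:
  P1 to I1: 24 × €4 = €96
  P1 to I3: 79 × €9 = €711
  P2 to I2: 9 × €4 = €36
  P2 to I3: 14 × €7 = €98
  P3 to I3: 109 × €2 = €218
Total cost = €1159.
So P1→I3 carries 79 TEU.

79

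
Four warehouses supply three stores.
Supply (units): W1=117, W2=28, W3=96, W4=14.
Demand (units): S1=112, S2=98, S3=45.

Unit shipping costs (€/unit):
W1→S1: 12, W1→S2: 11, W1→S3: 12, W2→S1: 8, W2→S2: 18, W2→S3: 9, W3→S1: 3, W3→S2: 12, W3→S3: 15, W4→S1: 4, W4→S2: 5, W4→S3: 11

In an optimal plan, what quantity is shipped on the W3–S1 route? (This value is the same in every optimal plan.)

Solving gives:
  W1->S2: 98 units
  W1->S3: 19 units
  W2->S1: 2 units
  W2->S3: 26 units
  W3->S1: 96 units
  W4->S1: 14 units
Total cost = €1900.
So W3→S1 carries 96 units.

96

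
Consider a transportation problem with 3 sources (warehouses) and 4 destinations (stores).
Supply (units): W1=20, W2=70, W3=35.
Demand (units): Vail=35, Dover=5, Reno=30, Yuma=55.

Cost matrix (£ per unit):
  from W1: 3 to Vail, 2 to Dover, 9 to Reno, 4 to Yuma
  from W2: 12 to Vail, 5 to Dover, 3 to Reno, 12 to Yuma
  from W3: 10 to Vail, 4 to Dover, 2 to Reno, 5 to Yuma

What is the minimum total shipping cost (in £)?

Optimal allocation:
  W1 to Vail: 20 units
  W2 to Vail: 15 units
  W2 to Dover: 5 units
  W2 to Reno: 30 units
  W2 to Yuma: 20 units
  W3 to Yuma: 35 units
Total cost = £770.
(Supply check: W1 ships 20; W2 ships 70; W3 ships 35.)

770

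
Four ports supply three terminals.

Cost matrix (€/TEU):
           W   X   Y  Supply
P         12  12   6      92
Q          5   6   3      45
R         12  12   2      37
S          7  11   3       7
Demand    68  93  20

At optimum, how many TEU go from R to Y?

The minimum-cost plan:
  P–X: 92 × €12 = €1104
  Q–W: 45 × €5 = €225
  R–W: 16 × €12 = €192
  R–X: 1 × €12 = €12
  R–Y: 20 × €2 = €40
  S–W: 7 × €7 = €49
Total cost = €1622.
So R→Y carries 20 TEU.

20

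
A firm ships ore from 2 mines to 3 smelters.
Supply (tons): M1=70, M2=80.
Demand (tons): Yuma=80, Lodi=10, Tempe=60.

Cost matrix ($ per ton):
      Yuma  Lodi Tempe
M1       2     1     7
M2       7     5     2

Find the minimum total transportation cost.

380

A cheapest plan:
  M1→Yuma: 70 × $2 = $140
  M2→Yuma: 10 × $7 = $70
  M2→Lodi: 10 × $5 = $50
  M2→Tempe: 60 × $2 = $120
Total = 140 + 70 + 50 + 120 = $380.
(Supply check: M1 ships 70; M2 ships 80.)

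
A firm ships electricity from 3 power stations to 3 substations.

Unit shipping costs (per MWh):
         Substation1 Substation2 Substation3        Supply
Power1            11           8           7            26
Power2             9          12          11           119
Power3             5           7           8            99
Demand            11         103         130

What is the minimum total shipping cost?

One minimum-cost allocation:
  Power1–Substation3: 26 MWh
  Power2–Substation1: 11 MWh
  Power2–Substation2: 4 MWh
  Power2–Substation3: 104 MWh
  Power3–Substation2: 99 MWh
Total cost = 2166.

2166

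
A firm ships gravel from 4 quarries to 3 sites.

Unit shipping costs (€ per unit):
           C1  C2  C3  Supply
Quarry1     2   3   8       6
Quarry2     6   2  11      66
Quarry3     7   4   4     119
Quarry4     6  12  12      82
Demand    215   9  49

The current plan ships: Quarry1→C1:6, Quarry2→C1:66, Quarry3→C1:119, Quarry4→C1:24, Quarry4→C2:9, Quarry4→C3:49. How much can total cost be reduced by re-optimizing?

531

Current plan cost = 6·2 + 66·6 + 119·7 + 24·6 + 9·12 + 49·12 = €2081.
Optimal plan:
  Quarry1 to C1: 6 × €2 = €12
  Quarry2 to C1: 57 × €6 = €342
  Quarry2 to C2: 9 × €2 = €18
  Quarry3 to C1: 70 × €7 = €490
  Quarry3 to C3: 49 × €4 = €196
  Quarry4 to C1: 82 × €6 = €492
Optimal cost = €1550.
Saving = 2081 − 1550 = €531.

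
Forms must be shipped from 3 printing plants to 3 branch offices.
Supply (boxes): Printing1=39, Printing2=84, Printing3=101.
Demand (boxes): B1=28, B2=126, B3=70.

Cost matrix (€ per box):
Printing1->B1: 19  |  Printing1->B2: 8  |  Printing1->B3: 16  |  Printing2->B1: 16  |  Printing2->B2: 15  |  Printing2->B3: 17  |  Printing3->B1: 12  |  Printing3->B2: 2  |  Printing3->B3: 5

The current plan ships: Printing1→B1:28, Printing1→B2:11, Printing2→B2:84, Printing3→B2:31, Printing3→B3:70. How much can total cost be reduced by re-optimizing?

Current plan cost = 28·19 + 11·8 + 84·15 + 31·2 + 70·5 = €2292.
Optimal plan:
  Printing1 to B2: 39 boxes
  Printing2 to B1: 28 boxes
  Printing2 to B3: 56 boxes
  Printing3 to B2: 87 boxes
  Printing3 to B3: 14 boxes
Optimal cost = €1956.
Saving = 2292 − 1956 = €336.

336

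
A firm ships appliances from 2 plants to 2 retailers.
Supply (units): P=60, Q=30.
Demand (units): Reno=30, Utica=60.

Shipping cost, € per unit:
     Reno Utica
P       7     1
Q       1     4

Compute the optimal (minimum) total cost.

90

One minimum-cost allocation:
  P->Utica: 60 × €1 = €60
  Q->Reno: 30 × €1 = €30
Total = 60 + 30 = €90.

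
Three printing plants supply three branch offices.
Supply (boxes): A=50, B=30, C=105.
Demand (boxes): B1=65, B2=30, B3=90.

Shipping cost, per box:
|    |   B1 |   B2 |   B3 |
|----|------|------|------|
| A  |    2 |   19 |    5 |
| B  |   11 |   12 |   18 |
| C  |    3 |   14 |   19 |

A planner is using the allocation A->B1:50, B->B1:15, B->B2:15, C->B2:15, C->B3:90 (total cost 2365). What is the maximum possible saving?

800

Current plan cost = 50·2 + 15·11 + 15·12 + 15·14 + 90·19 = 2365.
Optimal plan:
  A–B3: 50 boxes
  B–B2: 30 boxes
  C–B1: 65 boxes
  C–B3: 40 boxes
Optimal cost = 1565.
Saving = 2365 − 1565 = 800.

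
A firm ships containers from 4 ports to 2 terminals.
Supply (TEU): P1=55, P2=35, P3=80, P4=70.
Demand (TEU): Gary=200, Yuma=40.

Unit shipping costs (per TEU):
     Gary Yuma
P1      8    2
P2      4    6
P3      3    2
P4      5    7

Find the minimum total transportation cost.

An optimal shipping plan:
  P1 to Gary: 15 TEU
  P1 to Yuma: 40 TEU
  P2 to Gary: 35 TEU
  P3 to Gary: 80 TEU
  P4 to Gary: 70 TEU
Total cost = 930.

930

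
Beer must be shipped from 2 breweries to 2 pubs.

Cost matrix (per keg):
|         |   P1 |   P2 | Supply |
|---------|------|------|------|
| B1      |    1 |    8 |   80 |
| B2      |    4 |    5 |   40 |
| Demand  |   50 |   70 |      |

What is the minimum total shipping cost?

490

Optimal allocation:
  B1 to P1: 50 × 1 = 50
  B1 to P2: 30 × 8 = 240
  B2 to P2: 40 × 5 = 200
Total = 50 + 240 + 200 = 490.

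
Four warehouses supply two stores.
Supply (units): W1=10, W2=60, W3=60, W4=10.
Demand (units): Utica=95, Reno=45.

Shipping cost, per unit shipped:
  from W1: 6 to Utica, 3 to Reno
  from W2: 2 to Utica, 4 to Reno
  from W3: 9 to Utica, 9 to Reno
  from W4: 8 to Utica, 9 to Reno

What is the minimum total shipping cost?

One minimum-cost allocation:
  W1 to Reno: 10 × 3 = 30
  W2 to Utica: 60 × 2 = 120
  W3 to Utica: 25 × 9 = 225
  W3 to Reno: 35 × 9 = 315
  W4 to Utica: 10 × 8 = 80
Total = 30 + 120 + 225 + 315 + 80 = 770.

770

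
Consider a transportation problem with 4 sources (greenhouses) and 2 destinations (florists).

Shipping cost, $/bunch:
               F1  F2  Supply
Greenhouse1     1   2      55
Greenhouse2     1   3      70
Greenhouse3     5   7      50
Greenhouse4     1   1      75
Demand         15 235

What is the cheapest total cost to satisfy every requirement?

A cheapest plan:
  Greenhouse1 to F2: 55 bunches
  Greenhouse2 to F2: 70 bunches
  Greenhouse3 to F1: 15 bunches
  Greenhouse3 to F2: 35 bunches
  Greenhouse4 to F2: 75 bunches
Total cost = $715.

715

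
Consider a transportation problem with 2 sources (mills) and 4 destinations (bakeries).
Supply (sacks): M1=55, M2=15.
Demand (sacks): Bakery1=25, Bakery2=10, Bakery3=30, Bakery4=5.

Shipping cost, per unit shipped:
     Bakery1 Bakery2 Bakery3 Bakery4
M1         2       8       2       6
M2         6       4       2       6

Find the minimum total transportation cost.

A cheapest plan:
  M1→Bakery1: 25 × 2 = 50
  M1→Bakery3: 25 × 2 = 50
  M1→Bakery4: 5 × 6 = 30
  M2→Bakery2: 10 × 4 = 40
  M2→Bakery3: 5 × 2 = 10
Total = 50 + 50 + 30 + 40 + 10 = 180.
(Supply check: M1 ships 55; M2 ships 15.)

180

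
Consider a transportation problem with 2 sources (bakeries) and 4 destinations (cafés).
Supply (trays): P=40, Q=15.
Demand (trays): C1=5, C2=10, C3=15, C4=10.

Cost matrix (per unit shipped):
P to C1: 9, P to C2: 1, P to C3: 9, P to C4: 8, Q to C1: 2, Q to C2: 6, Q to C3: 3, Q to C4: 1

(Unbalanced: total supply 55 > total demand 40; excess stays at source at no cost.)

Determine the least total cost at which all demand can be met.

165

A cheapest plan:
  P->C2: 10 × 1 = 10
  P->C3: 15 × 9 = 135
  Q->C1: 5 × 2 = 10
  Q->C4: 10 × 1 = 10
Total = 10 + 135 + 10 + 10 = 165.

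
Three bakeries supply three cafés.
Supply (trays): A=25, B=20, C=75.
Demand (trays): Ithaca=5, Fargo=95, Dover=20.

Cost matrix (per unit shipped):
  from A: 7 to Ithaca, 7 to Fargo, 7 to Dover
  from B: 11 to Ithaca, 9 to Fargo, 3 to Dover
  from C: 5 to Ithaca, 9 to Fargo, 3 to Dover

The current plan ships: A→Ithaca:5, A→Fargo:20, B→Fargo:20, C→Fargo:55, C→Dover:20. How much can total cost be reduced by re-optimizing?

20

Current plan cost = 5·7 + 20·7 + 20·9 + 55·9 + 20·3 = 910.
Optimal plan:
  A→Fargo: 25 × 7 = 175
  B→Dover: 20 × 3 = 60
  C→Ithaca: 5 × 5 = 25
  C→Fargo: 70 × 9 = 630
Optimal cost = 890.
Saving = 910 − 890 = 20.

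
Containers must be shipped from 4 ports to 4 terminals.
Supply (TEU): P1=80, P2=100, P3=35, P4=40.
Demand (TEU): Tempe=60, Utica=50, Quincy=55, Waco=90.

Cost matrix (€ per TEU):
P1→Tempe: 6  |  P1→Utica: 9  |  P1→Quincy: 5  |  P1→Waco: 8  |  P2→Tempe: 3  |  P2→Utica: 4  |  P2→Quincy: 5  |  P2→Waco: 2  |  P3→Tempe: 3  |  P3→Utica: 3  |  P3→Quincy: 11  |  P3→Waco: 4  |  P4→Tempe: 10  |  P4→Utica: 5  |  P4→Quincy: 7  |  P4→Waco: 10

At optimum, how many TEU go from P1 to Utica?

0

The minimum-cost plan:
  P1→Tempe: 25 TEU
  P1→Quincy: 55 TEU
  P2→Tempe: 10 TEU
  P2→Waco: 90 TEU
  P3→Tempe: 25 TEU
  P3→Utica: 10 TEU
  P4→Utica: 40 TEU
Total cost = €940.
The route P1→Utica is not used.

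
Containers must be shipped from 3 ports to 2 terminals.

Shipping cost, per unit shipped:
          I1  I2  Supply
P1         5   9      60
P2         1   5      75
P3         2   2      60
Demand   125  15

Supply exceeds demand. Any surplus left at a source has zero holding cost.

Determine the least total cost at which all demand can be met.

One minimum-cost allocation:
  P1->I1: 5 × 5 = 25
  P2->I1: 75 × 1 = 75
  P3->I1: 45 × 2 = 90
  P3->I2: 15 × 2 = 30
Total = 25 + 75 + 90 + 30 = 220.
(Supply check: P1 ships 5; P2 ships 75; P3 ships 60.)

220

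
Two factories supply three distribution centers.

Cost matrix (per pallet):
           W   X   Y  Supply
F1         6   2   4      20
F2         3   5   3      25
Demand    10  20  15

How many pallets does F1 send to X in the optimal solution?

The minimum-cost plan:
  F1–X: 20 × 2 = 40
  F2–W: 10 × 3 = 30
  F2–Y: 15 × 3 = 45
Total cost = 115.
So F1→X carries 20 pallets.

20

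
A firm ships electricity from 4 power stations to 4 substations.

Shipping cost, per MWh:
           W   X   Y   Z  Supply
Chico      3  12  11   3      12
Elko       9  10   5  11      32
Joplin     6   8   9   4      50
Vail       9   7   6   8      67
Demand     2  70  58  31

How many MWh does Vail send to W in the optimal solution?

Optimal shipments:
  Chico->W: 2 × 3 = 6
  Chico->Z: 10 × 3 = 30
  Elko->Y: 32 × 5 = 160
  Joplin->X: 29 × 8 = 232
  Joplin->Z: 21 × 4 = 84
  Vail->X: 41 × 7 = 287
  Vail->Y: 26 × 6 = 156
Total cost = 955.
The route Vail→W is not used.

0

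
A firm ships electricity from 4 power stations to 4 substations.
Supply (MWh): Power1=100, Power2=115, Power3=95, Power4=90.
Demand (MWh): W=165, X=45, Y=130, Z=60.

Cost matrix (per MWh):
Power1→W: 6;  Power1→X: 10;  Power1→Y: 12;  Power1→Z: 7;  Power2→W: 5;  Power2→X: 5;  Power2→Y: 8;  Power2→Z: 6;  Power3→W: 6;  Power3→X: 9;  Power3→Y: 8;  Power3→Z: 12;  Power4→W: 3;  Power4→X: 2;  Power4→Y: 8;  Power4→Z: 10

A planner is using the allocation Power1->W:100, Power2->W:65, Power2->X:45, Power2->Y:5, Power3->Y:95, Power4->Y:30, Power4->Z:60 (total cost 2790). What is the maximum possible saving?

465

Current plan cost = 100·6 + 65·5 + 45·5 + 5·8 + 95·8 + 30·8 + 60·10 = 2790.
Optimal plan:
  Power1 to W: 100 × 6 = 600
  Power2 to W: 20 × 5 = 100
  Power2 to Y: 35 × 8 = 280
  Power2 to Z: 60 × 6 = 360
  Power3 to Y: 95 × 8 = 760
  Power4 to W: 45 × 3 = 135
  Power4 to X: 45 × 2 = 90
Optimal cost = 2325.
Saving = 2790 − 2325 = 465.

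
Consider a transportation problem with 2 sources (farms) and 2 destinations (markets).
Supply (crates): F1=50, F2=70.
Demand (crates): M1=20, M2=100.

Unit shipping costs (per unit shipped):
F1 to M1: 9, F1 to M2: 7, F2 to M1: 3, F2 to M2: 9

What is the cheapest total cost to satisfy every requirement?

860

An optimal shipping plan:
  F1->M2: 50 × 7 = 350
  F2->M1: 20 × 3 = 60
  F2->M2: 50 × 9 = 450
Total = 350 + 60 + 450 = 860.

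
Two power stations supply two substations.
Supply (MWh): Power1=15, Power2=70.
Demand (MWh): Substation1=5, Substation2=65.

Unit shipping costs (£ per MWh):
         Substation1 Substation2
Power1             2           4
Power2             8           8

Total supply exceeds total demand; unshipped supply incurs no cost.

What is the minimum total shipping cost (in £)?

A cheapest plan:
  Power1→Substation1: 5 × £2 = £10
  Power1→Substation2: 10 × £4 = £40
  Power2→Substation2: 55 × £8 = £440
Total = 10 + 40 + 440 = £490.

490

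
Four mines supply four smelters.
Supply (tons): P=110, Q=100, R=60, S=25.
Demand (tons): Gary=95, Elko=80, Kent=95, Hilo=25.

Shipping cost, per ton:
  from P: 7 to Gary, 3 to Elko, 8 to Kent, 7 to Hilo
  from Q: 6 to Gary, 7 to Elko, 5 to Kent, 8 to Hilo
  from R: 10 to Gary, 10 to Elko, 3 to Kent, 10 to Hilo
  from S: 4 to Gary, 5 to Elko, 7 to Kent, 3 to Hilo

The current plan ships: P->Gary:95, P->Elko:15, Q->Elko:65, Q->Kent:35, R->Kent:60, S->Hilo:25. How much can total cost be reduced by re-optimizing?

325

Current plan cost = 95·7 + 15·3 + 65·7 + 35·5 + 60·3 + 25·3 = 1595.
Optimal plan:
  P→Gary: 30 tons
  P→Elko: 80 tons
  Q→Gary: 65 tons
  Q→Kent: 35 tons
  R→Kent: 60 tons
  S→Hilo: 25 tons
Optimal cost = 1270.
Saving = 1595 − 1270 = 325.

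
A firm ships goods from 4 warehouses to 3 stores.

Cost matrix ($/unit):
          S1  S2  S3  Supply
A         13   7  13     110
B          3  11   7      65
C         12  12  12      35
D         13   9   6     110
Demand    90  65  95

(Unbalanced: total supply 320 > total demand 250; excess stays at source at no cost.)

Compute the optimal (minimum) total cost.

1520

An optimal shipping plan:
  A→S2: 65 × $7 = $455
  B→S1: 65 × $3 = $195
  C→S1: 25 × $12 = $300
  D→S3: 95 × $6 = $570
Total = 455 + 195 + 300 + 570 = $1520.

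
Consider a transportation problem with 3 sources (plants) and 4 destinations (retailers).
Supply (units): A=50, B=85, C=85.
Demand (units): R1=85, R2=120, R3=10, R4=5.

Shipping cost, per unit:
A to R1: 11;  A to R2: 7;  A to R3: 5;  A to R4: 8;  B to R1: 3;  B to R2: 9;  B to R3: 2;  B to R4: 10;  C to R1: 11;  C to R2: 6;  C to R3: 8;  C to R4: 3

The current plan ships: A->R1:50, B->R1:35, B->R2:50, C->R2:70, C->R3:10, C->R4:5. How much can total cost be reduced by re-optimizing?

Current plan cost = 50·11 + 35·3 + 50·9 + 70·6 + 10·8 + 5·3 = 1620.
Optimal plan:
  A->R2: 40 × 7 = 280
  A->R3: 10 × 5 = 50
  B->R1: 85 × 3 = 255
  C->R2: 80 × 6 = 480
  C->R4: 5 × 3 = 15
Optimal cost = 1080.
Saving = 1620 − 1080 = 540.

540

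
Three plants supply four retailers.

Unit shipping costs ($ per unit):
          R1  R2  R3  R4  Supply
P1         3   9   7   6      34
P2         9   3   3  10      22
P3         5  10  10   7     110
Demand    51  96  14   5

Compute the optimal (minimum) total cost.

1154

One minimum-cost allocation:
  P1–R1: 20 × $3 = $60
  P1–R3: 14 × $7 = $98
  P2–R2: 22 × $3 = $66
  P3–R1: 31 × $5 = $155
  P3–R2: 74 × $10 = $740
  P3–R4: 5 × $7 = $35
Total = 60 + 98 + 66 + 155 + 740 + 35 = $1154.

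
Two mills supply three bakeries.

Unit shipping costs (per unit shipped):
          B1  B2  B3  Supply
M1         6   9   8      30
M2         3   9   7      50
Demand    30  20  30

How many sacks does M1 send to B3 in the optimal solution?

10

The minimum-cost plan:
  M1–B2: 20 × 9 = 180
  M1–B3: 10 × 8 = 80
  M2–B1: 30 × 3 = 90
  M2–B3: 20 × 7 = 140
Total cost = 490.
So M1→B3 carries 10 sacks.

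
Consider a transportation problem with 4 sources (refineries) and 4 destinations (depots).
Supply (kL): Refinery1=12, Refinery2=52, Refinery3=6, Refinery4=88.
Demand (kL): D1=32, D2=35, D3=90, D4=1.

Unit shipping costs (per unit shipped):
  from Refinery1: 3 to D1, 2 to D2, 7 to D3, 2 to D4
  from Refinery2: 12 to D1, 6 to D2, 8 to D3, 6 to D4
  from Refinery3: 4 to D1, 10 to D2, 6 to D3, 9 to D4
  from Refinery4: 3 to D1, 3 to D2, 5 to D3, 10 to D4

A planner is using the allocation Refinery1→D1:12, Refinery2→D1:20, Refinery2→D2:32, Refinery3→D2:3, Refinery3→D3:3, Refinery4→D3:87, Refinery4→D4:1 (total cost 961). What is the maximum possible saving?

Current plan cost = 12·3 + 20·12 + 32·6 + 3·10 + 3·6 + 87·5 + 1·10 = 961.
Optimal plan:
  Refinery1->D2: 12 × 2 = 24
  Refinery2->D2: 23 × 6 = 138
  Refinery2->D3: 28 × 8 = 224
  Refinery2->D4: 1 × 6 = 6
  Refinery3->D3: 6 × 6 = 36
  Refinery4->D1: 32 × 3 = 96
  Refinery4->D3: 56 × 5 = 280
Optimal cost = 804.
Saving = 961 − 804 = 157.

157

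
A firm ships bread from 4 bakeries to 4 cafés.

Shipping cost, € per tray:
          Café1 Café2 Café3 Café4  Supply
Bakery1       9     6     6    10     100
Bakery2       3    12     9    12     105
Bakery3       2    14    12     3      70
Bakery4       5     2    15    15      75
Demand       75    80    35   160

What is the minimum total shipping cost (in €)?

A cheapest plan:
  Bakery1 to Café2: 5 trays
  Bakery1 to Café3: 35 trays
  Bakery1 to Café4: 60 trays
  Bakery2 to Café1: 75 trays
  Bakery2 to Café4: 30 trays
  Bakery3 to Café4: 70 trays
  Bakery4 to Café2: 75 trays
Total cost = €1785.
(Supply check: Bakery1 ships 100; Bakery2 ships 105; Bakery3 ships 70; Bakery4 ships 75.)

1785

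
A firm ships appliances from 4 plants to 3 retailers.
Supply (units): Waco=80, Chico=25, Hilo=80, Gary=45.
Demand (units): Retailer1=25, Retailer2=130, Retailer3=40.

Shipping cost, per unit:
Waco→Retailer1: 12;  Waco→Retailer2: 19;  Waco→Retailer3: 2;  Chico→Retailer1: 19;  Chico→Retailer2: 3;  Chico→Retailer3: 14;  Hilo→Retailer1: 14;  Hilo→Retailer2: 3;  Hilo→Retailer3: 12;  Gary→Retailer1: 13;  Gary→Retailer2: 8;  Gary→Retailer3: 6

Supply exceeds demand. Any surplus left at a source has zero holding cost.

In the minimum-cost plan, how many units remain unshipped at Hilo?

An optimal plan:
  Waco->Retailer1: 25 × 12 = 300
  Waco->Retailer3: 40 × 2 = 80
  Chico->Retailer2: 25 × 3 = 75
  Hilo->Retailer2: 80 × 3 = 240
  Gary->Retailer2: 25 × 8 = 200
Total cost = 895.
Hilo ships 80 of its 80, leaving 0.

0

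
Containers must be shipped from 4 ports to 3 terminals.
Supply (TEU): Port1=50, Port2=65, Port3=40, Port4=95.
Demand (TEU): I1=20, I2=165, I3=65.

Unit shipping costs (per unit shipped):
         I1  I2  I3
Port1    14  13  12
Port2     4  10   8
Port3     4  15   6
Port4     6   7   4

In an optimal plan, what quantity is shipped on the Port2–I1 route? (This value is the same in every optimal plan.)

20

The minimum-cost plan:
  Port1 to I2: 50 × 13 = 650
  Port2 to I1: 20 × 4 = 80
  Port2 to I2: 45 × 10 = 450
  Port3 to I3: 40 × 6 = 240
  Port4 to I2: 70 × 7 = 490
  Port4 to I3: 25 × 4 = 100
Total cost = 2010.
So Port2→I1 carries 20 TEU.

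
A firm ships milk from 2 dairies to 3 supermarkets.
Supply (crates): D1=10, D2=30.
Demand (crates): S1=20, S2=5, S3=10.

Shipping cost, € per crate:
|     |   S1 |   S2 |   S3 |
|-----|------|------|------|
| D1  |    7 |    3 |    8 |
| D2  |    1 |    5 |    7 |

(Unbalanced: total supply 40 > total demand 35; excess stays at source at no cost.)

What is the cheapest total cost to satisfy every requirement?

105

One minimum-cost allocation:
  D1->S2: 5 × €3 = €15
  D2->S1: 20 × €1 = €20
  D2->S3: 10 × €7 = €70
Total = 15 + 20 + 70 = €105.
(Supply check: D1 ships 5; D2 ships 30.)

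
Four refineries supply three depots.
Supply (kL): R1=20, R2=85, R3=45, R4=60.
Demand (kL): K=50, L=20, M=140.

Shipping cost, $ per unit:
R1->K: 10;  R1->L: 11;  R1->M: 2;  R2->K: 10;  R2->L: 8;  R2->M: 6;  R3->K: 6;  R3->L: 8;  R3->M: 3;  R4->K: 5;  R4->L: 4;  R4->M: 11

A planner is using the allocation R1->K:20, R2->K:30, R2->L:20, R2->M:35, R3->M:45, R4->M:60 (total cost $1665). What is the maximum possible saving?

Current plan cost = 20·10 + 30·10 + 20·8 + 35·6 + 45·3 + 60·11 = $1665.
Optimal plan:
  R1->M: 20 kL
  R2->M: 85 kL
  R3->K: 10 kL
  R3->M: 35 kL
  R4->K: 40 kL
  R4->L: 20 kL
Optimal cost = $995.
Saving = 1665 − 995 = $670.

670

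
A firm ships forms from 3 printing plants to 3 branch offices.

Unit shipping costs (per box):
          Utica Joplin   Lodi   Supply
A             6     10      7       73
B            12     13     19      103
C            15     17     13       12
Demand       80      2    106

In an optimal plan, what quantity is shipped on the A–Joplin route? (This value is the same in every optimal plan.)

Solving gives:
  A->Lodi: 73 boxes
  B->Utica: 80 boxes
  B->Joplin: 2 boxes
  B->Lodi: 21 boxes
  C->Lodi: 12 boxes
Total cost = 2052.
The route A→Joplin is not used.

0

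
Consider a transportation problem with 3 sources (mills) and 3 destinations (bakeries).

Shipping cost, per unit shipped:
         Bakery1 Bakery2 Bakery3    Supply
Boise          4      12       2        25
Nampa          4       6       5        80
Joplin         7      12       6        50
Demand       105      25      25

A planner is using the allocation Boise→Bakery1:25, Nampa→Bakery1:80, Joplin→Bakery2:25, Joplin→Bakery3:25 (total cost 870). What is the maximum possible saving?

Current plan cost = 25·4 + 80·4 + 25·12 + 25·6 = 870.
Optimal plan:
  Boise→Bakery3: 25 × 2 = 50
  Nampa→Bakery1: 55 × 4 = 220
  Nampa→Bakery2: 25 × 6 = 150
  Joplin→Bakery1: 50 × 7 = 350
Optimal cost = 770.
Saving = 870 − 770 = 100.

100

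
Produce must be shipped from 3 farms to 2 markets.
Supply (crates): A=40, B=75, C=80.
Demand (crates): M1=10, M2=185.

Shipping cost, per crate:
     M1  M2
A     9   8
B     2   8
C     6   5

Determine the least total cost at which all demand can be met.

1260

A cheapest plan:
  A→M2: 40 × 8 = 320
  B→M1: 10 × 2 = 20
  B→M2: 65 × 8 = 520
  C→M2: 80 × 5 = 400
Total = 320 + 20 + 520 + 400 = 1260.
(Supply check: A ships 40; B ships 75; C ships 80.)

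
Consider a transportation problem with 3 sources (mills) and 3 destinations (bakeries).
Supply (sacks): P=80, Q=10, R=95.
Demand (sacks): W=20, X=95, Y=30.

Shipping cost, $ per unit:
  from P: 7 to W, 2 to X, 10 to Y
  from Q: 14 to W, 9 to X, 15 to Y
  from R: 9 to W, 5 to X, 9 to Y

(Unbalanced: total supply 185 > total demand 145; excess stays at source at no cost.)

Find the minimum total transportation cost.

685

A cheapest plan:
  P–X: 80 × $2 = $160
  R–W: 20 × $9 = $180
  R–X: 15 × $5 = $75
  R–Y: 30 × $9 = $270
Total = 160 + 180 + 75 + 270 = $685.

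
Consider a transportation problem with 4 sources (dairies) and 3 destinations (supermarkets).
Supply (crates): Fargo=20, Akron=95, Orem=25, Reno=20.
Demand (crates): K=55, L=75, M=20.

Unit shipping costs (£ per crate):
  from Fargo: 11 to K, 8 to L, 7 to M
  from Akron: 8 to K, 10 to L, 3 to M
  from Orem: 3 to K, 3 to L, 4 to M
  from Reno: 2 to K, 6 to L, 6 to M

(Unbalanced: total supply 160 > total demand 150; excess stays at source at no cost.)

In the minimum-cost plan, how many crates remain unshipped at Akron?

Minimum-cost shipments:
  Fargo→L: 20 × £8 = £160
  Akron→K: 35 × £8 = £280
  Akron→L: 30 × £10 = £300
  Akron→M: 20 × £3 = £60
  Orem→L: 25 × £3 = £75
  Reno→K: 20 × £2 = £40
Total cost = £915.
Akron ships 85 of its 95, leaving 10.

10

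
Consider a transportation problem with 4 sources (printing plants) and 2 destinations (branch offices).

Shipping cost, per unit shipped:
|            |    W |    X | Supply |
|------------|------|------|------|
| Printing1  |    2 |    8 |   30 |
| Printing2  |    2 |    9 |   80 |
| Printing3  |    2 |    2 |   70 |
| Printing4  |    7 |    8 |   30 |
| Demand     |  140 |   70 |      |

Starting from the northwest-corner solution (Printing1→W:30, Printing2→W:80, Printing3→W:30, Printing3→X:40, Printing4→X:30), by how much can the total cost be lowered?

30

Current plan cost = 30·2 + 80·2 + 30·2 + 40·2 + 30·8 = 600.
Optimal plan:
  Printing1->W: 30 × 2 = 60
  Printing2->W: 80 × 2 = 160
  Printing3->X: 70 × 2 = 140
  Printing4->W: 30 × 7 = 210
Optimal cost = 570.
Saving = 600 − 570 = 30.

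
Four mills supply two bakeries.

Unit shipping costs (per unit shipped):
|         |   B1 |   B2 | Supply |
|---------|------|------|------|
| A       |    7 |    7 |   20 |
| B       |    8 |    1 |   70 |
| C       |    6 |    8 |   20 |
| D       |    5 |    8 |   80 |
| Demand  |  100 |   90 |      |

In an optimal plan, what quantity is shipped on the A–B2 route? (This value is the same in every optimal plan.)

20

Solving gives:
  A→B2: 20 × 7 = 140
  B→B2: 70 × 1 = 70
  C→B1: 20 × 6 = 120
  D→B1: 80 × 5 = 400
Total cost = 730.
So A→B2 carries 20 sacks.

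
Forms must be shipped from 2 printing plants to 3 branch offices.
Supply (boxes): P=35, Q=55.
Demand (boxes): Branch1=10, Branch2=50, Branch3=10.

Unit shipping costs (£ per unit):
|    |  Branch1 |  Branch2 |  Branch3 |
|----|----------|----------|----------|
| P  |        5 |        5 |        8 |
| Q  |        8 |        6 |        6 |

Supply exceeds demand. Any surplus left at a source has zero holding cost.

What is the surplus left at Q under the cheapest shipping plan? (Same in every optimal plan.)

20

Minimum-cost shipments:
  P to Branch1: 10 boxes
  P to Branch2: 25 boxes
  Q to Branch2: 25 boxes
  Q to Branch3: 10 boxes
Total cost = £385.
Q ships 35 of its 55, leaving 20.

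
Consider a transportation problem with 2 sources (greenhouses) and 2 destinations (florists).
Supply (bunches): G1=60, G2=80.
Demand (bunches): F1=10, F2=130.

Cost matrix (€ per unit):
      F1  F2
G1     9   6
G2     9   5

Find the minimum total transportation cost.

Optimal allocation:
  G1–F1: 10 × €9 = €90
  G1–F2: 50 × €6 = €300
  G2–F2: 80 × €5 = €400
Total = 90 + 300 + 400 = €790.

790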